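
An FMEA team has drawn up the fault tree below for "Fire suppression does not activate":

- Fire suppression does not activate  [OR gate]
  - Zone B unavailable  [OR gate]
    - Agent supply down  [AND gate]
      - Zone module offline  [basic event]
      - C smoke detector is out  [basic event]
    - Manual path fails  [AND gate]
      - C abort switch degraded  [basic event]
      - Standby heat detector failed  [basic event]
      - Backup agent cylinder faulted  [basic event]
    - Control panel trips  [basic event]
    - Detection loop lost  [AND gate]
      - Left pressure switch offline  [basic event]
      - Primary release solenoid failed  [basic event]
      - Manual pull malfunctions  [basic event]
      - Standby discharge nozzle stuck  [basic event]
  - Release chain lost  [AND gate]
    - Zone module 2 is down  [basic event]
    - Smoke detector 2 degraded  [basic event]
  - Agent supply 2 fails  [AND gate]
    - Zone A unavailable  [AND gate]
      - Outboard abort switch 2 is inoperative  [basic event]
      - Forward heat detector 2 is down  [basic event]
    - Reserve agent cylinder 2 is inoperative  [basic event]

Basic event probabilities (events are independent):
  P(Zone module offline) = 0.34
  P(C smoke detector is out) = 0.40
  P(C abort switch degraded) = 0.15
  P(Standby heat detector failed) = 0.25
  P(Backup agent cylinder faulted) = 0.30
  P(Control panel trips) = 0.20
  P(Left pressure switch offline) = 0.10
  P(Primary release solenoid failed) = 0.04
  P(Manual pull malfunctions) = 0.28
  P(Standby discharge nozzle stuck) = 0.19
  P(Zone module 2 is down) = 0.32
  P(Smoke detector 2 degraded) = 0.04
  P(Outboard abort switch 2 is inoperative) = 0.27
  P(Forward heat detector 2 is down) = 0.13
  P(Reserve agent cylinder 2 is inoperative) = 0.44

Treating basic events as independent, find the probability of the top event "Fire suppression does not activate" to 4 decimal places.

0.3359

P(Agent supply down) [AND] = 0.34 × 0.40 = 0.136000
P(Manual path fails) [AND] = 0.15 × 0.25 × 0.30 = 0.011250
P(Detection loop lost) [AND] = 0.10 × 0.04 × 0.28 × 0.19 = 0.000213
P(Zone B unavailable) [OR] = 1 − (1−0.136000) × (1−0.011250) × (1−0.20) × (1−0.000213) = 0.316722
P(Release chain lost) [AND] = 0.32 × 0.04 = 0.012800
P(Zone A unavailable) [AND] = 0.27 × 0.13 = 0.035100
P(Agent supply 2 fails) [AND] = 0.035100 × 0.44 = 0.015444
P(Fire suppression does not activate) [OR] = 1 − (1−0.316722) × (1−0.012800) × (1−0.015444) = 0.335885
Rounded to 4 decimal places: P(Fire suppression does not activate) ≈ 0.3359.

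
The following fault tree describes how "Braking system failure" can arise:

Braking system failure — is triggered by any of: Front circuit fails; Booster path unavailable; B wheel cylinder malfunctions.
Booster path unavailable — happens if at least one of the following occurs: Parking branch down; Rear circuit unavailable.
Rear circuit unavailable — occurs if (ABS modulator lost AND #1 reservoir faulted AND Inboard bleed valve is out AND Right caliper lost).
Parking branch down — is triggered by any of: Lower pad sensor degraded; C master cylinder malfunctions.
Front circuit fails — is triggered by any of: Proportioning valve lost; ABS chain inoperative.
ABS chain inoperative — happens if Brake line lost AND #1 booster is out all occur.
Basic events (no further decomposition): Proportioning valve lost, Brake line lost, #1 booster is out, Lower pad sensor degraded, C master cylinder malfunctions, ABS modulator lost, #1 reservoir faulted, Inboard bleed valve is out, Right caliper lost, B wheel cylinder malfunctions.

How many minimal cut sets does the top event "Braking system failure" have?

6

ABS chain inoperative [AND]: one cut set from each child combined → 1 × 1 = 1 cut set(s).
Front circuit fails [OR]: union of children's cut sets → 2 cut set(s).
Parking branch down [OR]: union of children's cut sets → 2 cut set(s).
Rear circuit unavailable [AND]: one cut set from each child combined → 1 × 1 × 1 × 1 = 1 cut set(s).
Booster path unavailable [OR]: union of children's cut sets → 3 cut set(s).
Braking system failure [OR]: union of children's cut sets → 6 cut set(s).
Minimal cut sets: {Proportioning valve lost}; {#1 booster is out, Brake line lost}; {Lower pad sensor degraded}; {C master cylinder malfunctions}; {#1 reservoir faulted, ABS modulator lost, Inboard bleed valve is out, Right caliper lost}; {B wheel cylinder malfunctions}.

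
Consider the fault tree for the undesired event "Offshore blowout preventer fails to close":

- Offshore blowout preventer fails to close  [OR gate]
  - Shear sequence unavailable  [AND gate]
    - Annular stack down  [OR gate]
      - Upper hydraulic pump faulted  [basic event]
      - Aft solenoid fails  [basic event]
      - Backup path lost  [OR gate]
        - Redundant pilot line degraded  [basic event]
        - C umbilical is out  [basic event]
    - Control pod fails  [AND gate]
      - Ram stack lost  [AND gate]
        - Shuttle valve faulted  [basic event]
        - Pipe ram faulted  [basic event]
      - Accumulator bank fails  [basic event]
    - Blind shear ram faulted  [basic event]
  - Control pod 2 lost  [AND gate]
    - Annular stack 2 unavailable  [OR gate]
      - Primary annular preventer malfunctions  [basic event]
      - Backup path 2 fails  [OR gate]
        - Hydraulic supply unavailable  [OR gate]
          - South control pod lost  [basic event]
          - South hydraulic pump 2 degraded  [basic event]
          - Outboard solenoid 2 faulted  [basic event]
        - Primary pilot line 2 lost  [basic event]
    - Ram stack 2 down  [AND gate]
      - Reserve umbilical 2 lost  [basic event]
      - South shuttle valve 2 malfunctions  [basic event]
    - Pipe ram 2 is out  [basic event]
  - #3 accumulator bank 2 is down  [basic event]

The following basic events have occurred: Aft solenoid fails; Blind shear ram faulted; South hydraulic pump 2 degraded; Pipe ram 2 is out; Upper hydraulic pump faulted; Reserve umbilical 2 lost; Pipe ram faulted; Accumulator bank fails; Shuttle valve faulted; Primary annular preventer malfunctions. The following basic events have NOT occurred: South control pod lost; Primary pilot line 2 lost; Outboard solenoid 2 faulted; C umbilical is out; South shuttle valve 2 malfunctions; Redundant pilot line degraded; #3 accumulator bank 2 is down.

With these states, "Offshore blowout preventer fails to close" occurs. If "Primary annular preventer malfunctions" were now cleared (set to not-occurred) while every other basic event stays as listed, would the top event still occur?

Yes

Counterfactual: set "Primary annular preventer malfunctions" to not occurred.
Backup path lost [OR]: Redundant pilot line degraded=not, C umbilical is out=not → no input occurs → does not occur.
Annular stack down [OR]: Upper hydraulic pump faulted=occurs, Aft solenoid fails=occurs, Backup path lost=not → at least one input occurs → occurs.
Ram stack lost [AND]: Shuttle valve faulted=occurs, Pipe ram faulted=occurs → all inputs occur → occurs.
Control pod fails [AND]: Ram stack lost=occurs, Accumulator bank fails=occurs → all inputs occur → occurs.
Shear sequence unavailable [AND]: Annular stack down=occurs, Control pod fails=occurs, Blind shear ram faulted=occurs → all inputs occur → occurs.
Hydraulic supply unavailable [OR]: South control pod lost=not, South hydraulic pump 2 degraded=occurs, Outboard solenoid 2 faulted=not → at least one input occurs → occurs.
Backup path 2 fails [OR]: Hydraulic supply unavailable=occurs, Primary pilot line 2 lost=not → at least one input occurs → occurs.
Annular stack 2 unavailable [OR]: Primary annular preventer malfunctions=not, Backup path 2 fails=occurs → at least one input occurs → occurs.
Ram stack 2 down [AND]: Reserve umbilical 2 lost=occurs, South shuttle valve 2 malfunctions=not → not all inputs occur → does not occur.
Control pod 2 lost [AND]: Annular stack 2 unavailable=occurs, Ram stack 2 down=not, Pipe ram 2 is out=occurs → not all inputs occur → does not occur.
Offshore blowout preventer fails to close [OR]: Shear sequence unavailable=occurs, Control pod 2 lost=not, #3 accumulator bank 2 is down=not → at least one input occurs → occurs.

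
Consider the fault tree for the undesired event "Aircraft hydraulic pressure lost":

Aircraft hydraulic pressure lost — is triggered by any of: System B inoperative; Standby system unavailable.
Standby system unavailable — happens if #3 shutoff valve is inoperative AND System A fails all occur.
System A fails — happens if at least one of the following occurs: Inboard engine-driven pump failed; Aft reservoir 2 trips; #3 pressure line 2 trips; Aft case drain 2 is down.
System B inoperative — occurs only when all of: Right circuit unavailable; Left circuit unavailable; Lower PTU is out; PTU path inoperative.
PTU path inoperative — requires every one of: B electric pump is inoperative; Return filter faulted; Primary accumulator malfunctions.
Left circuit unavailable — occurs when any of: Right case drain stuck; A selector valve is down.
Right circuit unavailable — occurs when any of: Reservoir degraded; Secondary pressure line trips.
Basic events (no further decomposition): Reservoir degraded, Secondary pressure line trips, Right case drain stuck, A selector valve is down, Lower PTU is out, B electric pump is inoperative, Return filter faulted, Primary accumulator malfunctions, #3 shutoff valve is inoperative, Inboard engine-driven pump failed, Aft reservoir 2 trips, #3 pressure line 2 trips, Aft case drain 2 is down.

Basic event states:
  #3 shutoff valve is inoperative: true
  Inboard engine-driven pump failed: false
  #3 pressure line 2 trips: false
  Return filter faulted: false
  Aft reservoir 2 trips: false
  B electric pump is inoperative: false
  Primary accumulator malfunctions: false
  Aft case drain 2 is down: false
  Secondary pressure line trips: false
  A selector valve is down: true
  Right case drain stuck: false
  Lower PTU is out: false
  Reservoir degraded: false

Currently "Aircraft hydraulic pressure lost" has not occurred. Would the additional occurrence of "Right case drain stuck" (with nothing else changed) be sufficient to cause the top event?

Counterfactual: set "Right case drain stuck" to occurred.
Right circuit unavailable [OR]: Reservoir degraded=not, Secondary pressure line trips=not → no input occurs → does not occur.
Left circuit unavailable [OR]: Right case drain stuck=occurs, A selector valve is down=occurs → at least one input occurs → occurs.
PTU path inoperative [AND]: B electric pump is inoperative=not, Return filter faulted=not, Primary accumulator malfunctions=not → not all inputs occur → does not occur.
System B inoperative [AND]: Right circuit unavailable=not, Left circuit unavailable=occurs, Lower PTU is out=not, PTU path inoperative=not → not all inputs occur → does not occur.
System A fails [OR]: Inboard engine-driven pump failed=not, Aft reservoir 2 trips=not, #3 pressure line 2 trips=not, Aft case drain 2 is down=not → no input occurs → does not occur.
Standby system unavailable [AND]: #3 shutoff valve is inoperative=occurs, System A fails=not → not all inputs occur → does not occur.
Aircraft hydraulic pressure lost [OR]: System B inoperative=not, Standby system unavailable=not → no input occurs → does not occur.

No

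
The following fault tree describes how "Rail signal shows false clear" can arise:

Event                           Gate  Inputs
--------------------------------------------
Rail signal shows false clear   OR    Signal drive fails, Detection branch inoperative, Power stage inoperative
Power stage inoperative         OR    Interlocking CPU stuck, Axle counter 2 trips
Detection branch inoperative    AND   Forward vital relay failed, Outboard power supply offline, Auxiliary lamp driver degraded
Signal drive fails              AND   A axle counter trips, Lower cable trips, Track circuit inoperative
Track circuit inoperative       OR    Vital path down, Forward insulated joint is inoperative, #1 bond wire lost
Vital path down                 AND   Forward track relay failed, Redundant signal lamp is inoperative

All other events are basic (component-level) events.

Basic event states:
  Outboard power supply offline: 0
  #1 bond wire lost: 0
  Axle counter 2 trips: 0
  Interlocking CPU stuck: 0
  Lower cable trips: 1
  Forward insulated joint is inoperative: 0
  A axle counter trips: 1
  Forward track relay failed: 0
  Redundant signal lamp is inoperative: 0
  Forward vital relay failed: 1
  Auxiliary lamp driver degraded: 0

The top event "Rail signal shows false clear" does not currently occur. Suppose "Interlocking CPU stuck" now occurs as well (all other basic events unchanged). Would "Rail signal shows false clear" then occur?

Yes

Counterfactual: set "Interlocking CPU stuck" to occurred.
Vital path down [AND]: Forward track relay failed=not, Redundant signal lamp is inoperative=not → not all inputs occur → does not occur.
Track circuit inoperative [OR]: Vital path down=not, Forward insulated joint is inoperative=not, #1 bond wire lost=not → no input occurs → does not occur.
Signal drive fails [AND]: A axle counter trips=occurs, Lower cable trips=occurs, Track circuit inoperative=not → not all inputs occur → does not occur.
Detection branch inoperative [AND]: Forward vital relay failed=occurs, Outboard power supply offline=not, Auxiliary lamp driver degraded=not → not all inputs occur → does not occur.
Power stage inoperative [OR]: Interlocking CPU stuck=occurs, Axle counter 2 trips=not → at least one input occurs → occurs.
Rail signal shows false clear [OR]: Signal drive fails=not, Detection branch inoperative=not, Power stage inoperative=occurs → at least one input occurs → occurs.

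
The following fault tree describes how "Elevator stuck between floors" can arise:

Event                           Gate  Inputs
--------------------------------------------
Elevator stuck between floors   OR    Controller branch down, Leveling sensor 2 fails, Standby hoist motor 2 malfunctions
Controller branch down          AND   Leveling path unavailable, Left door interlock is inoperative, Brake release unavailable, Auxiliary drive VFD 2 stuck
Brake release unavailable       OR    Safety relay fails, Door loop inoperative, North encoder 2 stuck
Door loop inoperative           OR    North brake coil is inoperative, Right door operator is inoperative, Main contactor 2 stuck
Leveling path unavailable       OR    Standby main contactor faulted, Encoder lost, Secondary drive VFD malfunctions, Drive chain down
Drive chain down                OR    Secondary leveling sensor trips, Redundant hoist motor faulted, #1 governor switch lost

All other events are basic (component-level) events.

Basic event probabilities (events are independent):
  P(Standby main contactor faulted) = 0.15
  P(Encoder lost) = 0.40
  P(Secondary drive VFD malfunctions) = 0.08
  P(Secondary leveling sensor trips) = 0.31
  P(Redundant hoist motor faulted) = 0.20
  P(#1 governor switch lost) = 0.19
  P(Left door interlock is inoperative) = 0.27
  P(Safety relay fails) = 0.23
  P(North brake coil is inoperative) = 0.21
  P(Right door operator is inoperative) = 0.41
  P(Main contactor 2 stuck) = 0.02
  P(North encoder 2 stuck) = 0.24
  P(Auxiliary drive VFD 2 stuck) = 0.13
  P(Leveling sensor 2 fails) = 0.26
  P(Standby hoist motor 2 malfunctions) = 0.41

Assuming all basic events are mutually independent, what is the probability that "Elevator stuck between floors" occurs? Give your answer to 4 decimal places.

0.5723

P(Drive chain down) [OR] = 1 − (1−0.31) × (1−0.20) × (1−0.19) = 0.552880
P(Leveling path unavailable) [OR] = 1 − (1−0.15) × (1−0.40) × (1−0.08) × (1−0.552880) = 0.790211
P(Door loop inoperative) [OR] = 1 − (1−0.21) × (1−0.41) × (1−0.02) = 0.543222
P(Brake release unavailable) [OR] = 1 − (1−0.23) × (1−0.543222) × (1−0.24) = 0.732694
P(Controller branch down) [AND] = 0.790211 × 0.27 × 0.732694 × 0.13 = 0.020322
P(Elevator stuck between floors) [OR] = 1 − (1−0.020322) × (1−0.26) × (1−0.41) = 0.572273
Rounded to 4 decimal places: P(Elevator stuck between floors) ≈ 0.5723.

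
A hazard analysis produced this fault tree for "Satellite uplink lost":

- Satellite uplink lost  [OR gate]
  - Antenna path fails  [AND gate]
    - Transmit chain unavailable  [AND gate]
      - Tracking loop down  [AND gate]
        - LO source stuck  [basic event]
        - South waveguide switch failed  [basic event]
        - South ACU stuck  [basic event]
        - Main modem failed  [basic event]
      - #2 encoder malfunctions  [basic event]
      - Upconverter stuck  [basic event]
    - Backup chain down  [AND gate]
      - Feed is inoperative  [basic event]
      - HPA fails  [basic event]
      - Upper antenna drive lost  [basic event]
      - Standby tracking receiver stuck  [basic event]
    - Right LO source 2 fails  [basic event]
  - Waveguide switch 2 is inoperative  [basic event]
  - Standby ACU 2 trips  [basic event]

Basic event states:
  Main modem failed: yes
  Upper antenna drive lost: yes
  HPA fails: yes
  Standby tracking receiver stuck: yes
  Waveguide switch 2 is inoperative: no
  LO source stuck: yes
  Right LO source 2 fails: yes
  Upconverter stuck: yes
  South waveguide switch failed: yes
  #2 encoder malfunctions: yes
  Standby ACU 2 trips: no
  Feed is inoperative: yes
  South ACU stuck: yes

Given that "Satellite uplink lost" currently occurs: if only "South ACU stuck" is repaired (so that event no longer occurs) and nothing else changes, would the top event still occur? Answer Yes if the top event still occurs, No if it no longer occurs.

No

Counterfactual: set "South ACU stuck" to not occurred.
Tracking loop down [AND]: LO source stuck=occurs, South waveguide switch failed=occurs, South ACU stuck=not, Main modem failed=occurs → not all inputs occur → does not occur.
Transmit chain unavailable [AND]: Tracking loop down=not, #2 encoder malfunctions=occurs, Upconverter stuck=occurs → not all inputs occur → does not occur.
Backup chain down [AND]: Feed is inoperative=occurs, HPA fails=occurs, Upper antenna drive lost=occurs, Standby tracking receiver stuck=occurs → all inputs occur → occurs.
Antenna path fails [AND]: Transmit chain unavailable=not, Backup chain down=occurs, Right LO source 2 fails=occurs → not all inputs occur → does not occur.
Satellite uplink lost [OR]: Antenna path fails=not, Waveguide switch 2 is inoperative=not, Standby ACU 2 trips=not → no input occurs → does not occur.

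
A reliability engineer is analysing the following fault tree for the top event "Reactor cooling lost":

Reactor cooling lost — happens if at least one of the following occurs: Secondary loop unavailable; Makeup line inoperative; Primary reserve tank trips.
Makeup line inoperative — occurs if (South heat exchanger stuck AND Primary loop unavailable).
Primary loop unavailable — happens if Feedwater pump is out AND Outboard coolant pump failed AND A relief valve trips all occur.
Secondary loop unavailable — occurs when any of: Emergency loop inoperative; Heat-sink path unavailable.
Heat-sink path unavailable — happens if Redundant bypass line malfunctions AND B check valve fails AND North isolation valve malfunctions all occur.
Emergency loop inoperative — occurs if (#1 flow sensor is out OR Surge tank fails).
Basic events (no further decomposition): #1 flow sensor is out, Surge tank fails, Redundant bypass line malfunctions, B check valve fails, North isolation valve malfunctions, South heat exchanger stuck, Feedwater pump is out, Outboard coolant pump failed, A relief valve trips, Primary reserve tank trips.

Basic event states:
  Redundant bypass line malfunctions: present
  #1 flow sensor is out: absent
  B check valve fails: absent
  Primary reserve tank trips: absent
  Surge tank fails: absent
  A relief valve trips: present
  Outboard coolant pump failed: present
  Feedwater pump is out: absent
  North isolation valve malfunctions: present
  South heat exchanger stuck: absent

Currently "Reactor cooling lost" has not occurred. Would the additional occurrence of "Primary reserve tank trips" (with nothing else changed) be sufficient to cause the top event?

Counterfactual: set "Primary reserve tank trips" to occurred.
Emergency loop inoperative [OR]: #1 flow sensor is out=not, Surge tank fails=not → no input occurs → does not occur.
Heat-sink path unavailable [AND]: Redundant bypass line malfunctions=occurs, B check valve fails=not, North isolation valve malfunctions=occurs → not all inputs occur → does not occur.
Secondary loop unavailable [OR]: Emergency loop inoperative=not, Heat-sink path unavailable=not → no input occurs → does not occur.
Primary loop unavailable [AND]: Feedwater pump is out=not, Outboard coolant pump failed=occurs, A relief valve trips=occurs → not all inputs occur → does not occur.
Makeup line inoperative [AND]: South heat exchanger stuck=not, Primary loop unavailable=not → not all inputs occur → does not occur.
Reactor cooling lost [OR]: Secondary loop unavailable=not, Makeup line inoperative=not, Primary reserve tank trips=occurs → at least one input occurs → occurs.

Yes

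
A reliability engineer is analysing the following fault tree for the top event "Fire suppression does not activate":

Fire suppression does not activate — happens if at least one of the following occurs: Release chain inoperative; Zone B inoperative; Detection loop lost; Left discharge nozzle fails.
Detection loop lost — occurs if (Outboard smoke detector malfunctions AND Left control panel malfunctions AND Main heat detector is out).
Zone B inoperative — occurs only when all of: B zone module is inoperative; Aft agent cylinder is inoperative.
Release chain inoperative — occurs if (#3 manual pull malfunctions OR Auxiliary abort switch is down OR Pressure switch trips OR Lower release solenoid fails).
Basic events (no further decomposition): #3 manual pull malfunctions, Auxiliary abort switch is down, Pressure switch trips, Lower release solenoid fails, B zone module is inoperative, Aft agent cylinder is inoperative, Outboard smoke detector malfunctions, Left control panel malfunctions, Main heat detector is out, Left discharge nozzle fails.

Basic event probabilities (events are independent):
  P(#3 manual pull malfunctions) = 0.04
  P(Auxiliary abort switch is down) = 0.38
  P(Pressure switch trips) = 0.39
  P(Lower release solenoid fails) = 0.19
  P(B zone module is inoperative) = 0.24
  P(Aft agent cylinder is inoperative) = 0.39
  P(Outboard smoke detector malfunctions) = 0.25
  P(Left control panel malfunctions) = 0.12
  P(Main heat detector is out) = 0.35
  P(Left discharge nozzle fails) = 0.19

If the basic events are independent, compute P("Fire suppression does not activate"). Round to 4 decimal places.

P(Release chain inoperative) [OR] = 1 − (1−0.04) × (1−0.38) × (1−0.39) × (1−0.19) = 0.705912
P(Zone B inoperative) [AND] = 0.24 × 0.39 = 0.093600
P(Detection loop lost) [AND] = 0.25 × 0.12 × 0.35 = 0.010500
P(Fire suppression does not activate) [OR] = 1 − (1−0.705912) × (1−0.093600) × (1−0.010500) × (1−0.19) = 0.786352
Rounded to 4 decimal places: P(Fire suppression does not activate) ≈ 0.7864.

0.7864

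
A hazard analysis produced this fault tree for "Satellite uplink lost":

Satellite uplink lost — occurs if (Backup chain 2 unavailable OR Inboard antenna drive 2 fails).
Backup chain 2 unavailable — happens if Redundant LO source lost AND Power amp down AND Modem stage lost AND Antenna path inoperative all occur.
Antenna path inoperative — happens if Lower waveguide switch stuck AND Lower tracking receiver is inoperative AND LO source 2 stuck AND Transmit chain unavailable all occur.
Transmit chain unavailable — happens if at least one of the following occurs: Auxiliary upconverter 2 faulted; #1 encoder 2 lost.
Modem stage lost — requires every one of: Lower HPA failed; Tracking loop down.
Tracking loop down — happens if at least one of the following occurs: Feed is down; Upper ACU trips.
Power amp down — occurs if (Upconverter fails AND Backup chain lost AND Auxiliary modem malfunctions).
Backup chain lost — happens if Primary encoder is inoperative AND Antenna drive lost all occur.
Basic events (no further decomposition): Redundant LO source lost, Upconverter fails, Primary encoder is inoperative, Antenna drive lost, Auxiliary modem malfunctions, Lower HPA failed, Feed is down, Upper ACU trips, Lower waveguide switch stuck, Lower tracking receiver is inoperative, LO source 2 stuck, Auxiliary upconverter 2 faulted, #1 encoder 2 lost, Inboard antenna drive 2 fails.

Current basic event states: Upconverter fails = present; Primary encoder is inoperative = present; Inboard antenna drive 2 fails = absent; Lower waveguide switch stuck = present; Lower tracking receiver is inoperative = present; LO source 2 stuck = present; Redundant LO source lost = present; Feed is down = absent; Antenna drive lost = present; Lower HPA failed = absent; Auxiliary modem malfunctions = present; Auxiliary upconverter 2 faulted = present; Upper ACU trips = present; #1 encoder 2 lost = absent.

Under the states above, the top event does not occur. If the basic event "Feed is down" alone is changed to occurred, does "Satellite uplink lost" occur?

Counterfactual: set "Feed is down" to occurred.
Backup chain lost [AND]: Primary encoder is inoperative=occurs, Antenna drive lost=occurs → all inputs occur → occurs.
Power amp down [AND]: Upconverter fails=occurs, Backup chain lost=occurs, Auxiliary modem malfunctions=occurs → all inputs occur → occurs.
Tracking loop down [OR]: Feed is down=occurs, Upper ACU trips=occurs → at least one input occurs → occurs.
Modem stage lost [AND]: Lower HPA failed=not, Tracking loop down=occurs → not all inputs occur → does not occur.
Transmit chain unavailable [OR]: Auxiliary upconverter 2 faulted=occurs, #1 encoder 2 lost=not → at least one input occurs → occurs.
Antenna path inoperative [AND]: Lower waveguide switch stuck=occurs, Lower tracking receiver is inoperative=occurs, LO source 2 stuck=occurs, Transmit chain unavailable=occurs → all inputs occur → occurs.
Backup chain 2 unavailable [AND]: Redundant LO source lost=occurs, Power amp down=occurs, Modem stage lost=not, Antenna path inoperative=occurs → not all inputs occur → does not occur.
Satellite uplink lost [OR]: Backup chain 2 unavailable=not, Inboard antenna drive 2 fails=not → no input occurs → does not occur.

No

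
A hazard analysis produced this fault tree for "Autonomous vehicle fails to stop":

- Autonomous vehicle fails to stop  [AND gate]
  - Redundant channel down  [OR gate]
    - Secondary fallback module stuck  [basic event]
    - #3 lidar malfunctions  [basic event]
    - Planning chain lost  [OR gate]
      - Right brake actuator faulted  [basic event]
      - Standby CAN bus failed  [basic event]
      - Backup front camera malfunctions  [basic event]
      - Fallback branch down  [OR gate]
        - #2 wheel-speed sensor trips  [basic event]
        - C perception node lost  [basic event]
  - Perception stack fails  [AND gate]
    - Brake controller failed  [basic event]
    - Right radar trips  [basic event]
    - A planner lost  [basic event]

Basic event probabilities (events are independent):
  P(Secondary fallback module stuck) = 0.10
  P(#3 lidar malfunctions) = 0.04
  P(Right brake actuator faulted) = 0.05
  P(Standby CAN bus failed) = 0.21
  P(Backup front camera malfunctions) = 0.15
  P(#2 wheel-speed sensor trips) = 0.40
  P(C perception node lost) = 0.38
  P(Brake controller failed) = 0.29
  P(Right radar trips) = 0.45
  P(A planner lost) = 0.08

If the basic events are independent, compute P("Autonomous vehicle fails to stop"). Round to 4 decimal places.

0.0083

P(Fallback branch down) [OR] = 1 − (1−0.40) × (1−0.38) = 0.628000
P(Planning chain lost) [OR] = 1 − (1−0.05) × (1−0.21) × (1−0.15) × (1−0.628000) = 0.762692
P(Redundant channel down) [OR] = 1 − (1−0.10) × (1−0.04) × (1−0.762692) = 0.794966
P(Perception stack fails) [AND] = 0.29 × 0.45 × 0.08 = 0.010440
P(Autonomous vehicle fails to stop) [AND] = 0.794966 × 0.010440 = 0.008299
Rounded to 4 decimal places: P(Autonomous vehicle fails to stop) ≈ 0.0083.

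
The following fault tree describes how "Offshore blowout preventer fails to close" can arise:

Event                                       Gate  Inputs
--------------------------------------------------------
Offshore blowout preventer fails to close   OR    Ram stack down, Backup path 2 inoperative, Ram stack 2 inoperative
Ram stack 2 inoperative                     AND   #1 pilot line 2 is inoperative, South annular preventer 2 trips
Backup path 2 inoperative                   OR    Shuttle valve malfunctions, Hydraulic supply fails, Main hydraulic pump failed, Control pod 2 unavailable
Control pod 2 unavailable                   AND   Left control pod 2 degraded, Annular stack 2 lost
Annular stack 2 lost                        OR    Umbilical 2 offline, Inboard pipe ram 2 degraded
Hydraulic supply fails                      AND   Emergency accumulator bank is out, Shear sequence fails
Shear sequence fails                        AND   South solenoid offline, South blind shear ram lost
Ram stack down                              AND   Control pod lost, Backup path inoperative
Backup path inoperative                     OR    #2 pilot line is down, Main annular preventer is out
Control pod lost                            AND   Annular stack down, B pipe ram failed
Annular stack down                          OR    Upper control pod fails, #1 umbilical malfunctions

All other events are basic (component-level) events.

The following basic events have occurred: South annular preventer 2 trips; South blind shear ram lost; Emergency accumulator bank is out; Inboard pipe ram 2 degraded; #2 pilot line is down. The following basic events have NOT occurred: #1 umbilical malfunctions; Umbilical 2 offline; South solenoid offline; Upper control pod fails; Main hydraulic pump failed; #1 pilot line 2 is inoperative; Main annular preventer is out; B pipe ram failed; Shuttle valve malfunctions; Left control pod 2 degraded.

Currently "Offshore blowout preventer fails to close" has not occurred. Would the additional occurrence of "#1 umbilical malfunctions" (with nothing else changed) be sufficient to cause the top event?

Counterfactual: set "#1 umbilical malfunctions" to occurred.
Annular stack down [OR]: Upper control pod fails=not, #1 umbilical malfunctions=occurs → at least one input occurs → occurs.
Control pod lost [AND]: Annular stack down=occurs, B pipe ram failed=not → not all inputs occur → does not occur.
Backup path inoperative [OR]: #2 pilot line is down=occurs, Main annular preventer is out=not → at least one input occurs → occurs.
Ram stack down [AND]: Control pod lost=not, Backup path inoperative=occurs → not all inputs occur → does not occur.
Shear sequence fails [AND]: South solenoid offline=not, South blind shear ram lost=occurs → not all inputs occur → does not occur.
Hydraulic supply fails [AND]: Emergency accumulator bank is out=occurs, Shear sequence fails=not → not all inputs occur → does not occur.
Annular stack 2 lost [OR]: Umbilical 2 offline=not, Inboard pipe ram 2 degraded=occurs → at least one input occurs → occurs.
Control pod 2 unavailable [AND]: Left control pod 2 degraded=not, Annular stack 2 lost=occurs → not all inputs occur → does not occur.
Backup path 2 inoperative [OR]: Shuttle valve malfunctions=not, Hydraulic supply fails=not, Main hydraulic pump failed=not, Control pod 2 unavailable=not → no input occurs → does not occur.
Ram stack 2 inoperative [AND]: #1 pilot line 2 is inoperative=not, South annular preventer 2 trips=occurs → not all inputs occur → does not occur.
Offshore blowout preventer fails to close [OR]: Ram stack down=not, Backup path 2 inoperative=not, Ram stack 2 inoperative=not → no input occurs → does not occur.

No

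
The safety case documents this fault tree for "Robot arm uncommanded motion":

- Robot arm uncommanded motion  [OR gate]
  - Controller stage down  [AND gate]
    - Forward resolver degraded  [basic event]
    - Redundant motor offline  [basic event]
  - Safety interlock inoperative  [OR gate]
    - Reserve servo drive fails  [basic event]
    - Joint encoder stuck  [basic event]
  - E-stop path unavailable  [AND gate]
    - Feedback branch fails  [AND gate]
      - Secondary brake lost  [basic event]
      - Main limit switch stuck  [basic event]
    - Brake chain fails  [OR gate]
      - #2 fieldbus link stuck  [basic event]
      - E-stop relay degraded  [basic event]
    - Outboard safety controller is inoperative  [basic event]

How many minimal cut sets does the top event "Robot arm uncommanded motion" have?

Controller stage down [AND]: one cut set from each child combined → 1 × 1 = 1 cut set(s).
Safety interlock inoperative [OR]: union of children's cut sets → 2 cut set(s).
Feedback branch fails [AND]: one cut set from each child combined → 1 × 1 = 1 cut set(s).
Brake chain fails [OR]: union of children's cut sets → 2 cut set(s).
E-stop path unavailable [AND]: one cut set from each child combined → 1 × 2 × 1 = 2 cut set(s).
Robot arm uncommanded motion [OR]: union of children's cut sets → 5 cut set(s).
Minimal cut sets: {Forward resolver degraded, Redundant motor offline}; {Reserve servo drive fails}; {Joint encoder stuck}; {#2 fieldbus link stuck, Main limit switch stuck, Outboard safety controller is inoperative, Secondary brake lost}; {E-stop relay degraded, Main limit switch stuck, Outboard safety controller is inoperative, Secondary brake lost}.

5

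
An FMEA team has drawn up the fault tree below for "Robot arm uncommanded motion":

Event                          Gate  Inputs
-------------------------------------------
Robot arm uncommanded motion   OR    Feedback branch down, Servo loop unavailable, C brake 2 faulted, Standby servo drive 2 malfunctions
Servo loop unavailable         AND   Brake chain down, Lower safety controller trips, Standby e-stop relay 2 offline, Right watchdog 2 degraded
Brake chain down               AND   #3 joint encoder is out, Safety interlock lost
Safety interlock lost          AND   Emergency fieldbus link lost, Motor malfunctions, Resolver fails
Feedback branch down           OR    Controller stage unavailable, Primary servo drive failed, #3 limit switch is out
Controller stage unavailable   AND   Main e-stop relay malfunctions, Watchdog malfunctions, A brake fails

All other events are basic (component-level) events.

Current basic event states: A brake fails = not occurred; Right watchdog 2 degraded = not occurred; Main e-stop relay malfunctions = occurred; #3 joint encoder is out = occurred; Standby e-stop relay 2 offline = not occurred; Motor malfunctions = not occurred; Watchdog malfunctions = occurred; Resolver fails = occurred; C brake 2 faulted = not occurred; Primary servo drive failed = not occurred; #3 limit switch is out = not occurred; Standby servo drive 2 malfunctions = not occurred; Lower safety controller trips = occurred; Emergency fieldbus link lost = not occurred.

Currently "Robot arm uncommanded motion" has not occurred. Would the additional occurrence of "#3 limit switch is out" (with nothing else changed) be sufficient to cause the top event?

Yes

Counterfactual: set "#3 limit switch is out" to occurred.
Controller stage unavailable [AND]: Main e-stop relay malfunctions=occurs, Watchdog malfunctions=occurs, A brake fails=not → not all inputs occur → does not occur.
Feedback branch down [OR]: Controller stage unavailable=not, Primary servo drive failed=not, #3 limit switch is out=occurs → at least one input occurs → occurs.
Safety interlock lost [AND]: Emergency fieldbus link lost=not, Motor malfunctions=not, Resolver fails=occurs → not all inputs occur → does not occur.
Brake chain down [AND]: #3 joint encoder is out=occurs, Safety interlock lost=not → not all inputs occur → does not occur.
Servo loop unavailable [AND]: Brake chain down=not, Lower safety controller trips=occurs, Standby e-stop relay 2 offline=not, Right watchdog 2 degraded=not → not all inputs occur → does not occur.
Robot arm uncommanded motion [OR]: Feedback branch down=occurs, Servo loop unavailable=not, C brake 2 faulted=not, Standby servo drive 2 malfunctions=not → at least one input occurs → occurs.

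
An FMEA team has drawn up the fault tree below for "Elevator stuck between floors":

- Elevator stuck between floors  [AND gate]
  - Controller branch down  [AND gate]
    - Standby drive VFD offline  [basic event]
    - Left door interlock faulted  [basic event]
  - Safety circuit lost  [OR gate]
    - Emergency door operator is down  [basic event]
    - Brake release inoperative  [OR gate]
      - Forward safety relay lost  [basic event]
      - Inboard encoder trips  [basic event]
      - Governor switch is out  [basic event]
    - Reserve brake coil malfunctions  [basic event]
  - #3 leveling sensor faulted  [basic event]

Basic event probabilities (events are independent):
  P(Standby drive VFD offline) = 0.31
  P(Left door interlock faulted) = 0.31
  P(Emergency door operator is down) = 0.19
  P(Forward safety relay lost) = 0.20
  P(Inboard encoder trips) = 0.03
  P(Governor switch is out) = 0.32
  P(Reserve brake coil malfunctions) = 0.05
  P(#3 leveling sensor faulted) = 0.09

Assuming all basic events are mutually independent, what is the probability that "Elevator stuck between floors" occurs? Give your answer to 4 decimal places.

0.0051

P(Controller branch down) [AND] = 0.31 × 0.31 = 0.096100
P(Brake release inoperative) [OR] = 1 − (1−0.20) × (1−0.03) × (1−0.32) = 0.472320
P(Safety circuit lost) [OR] = 1 − (1−0.19) × (1−0.472320) × (1−0.05) = 0.593950
P(Elevator stuck between floors) [AND] = 0.096100 × 0.593950 × 0.09 = 0.005137
Rounded to 4 decimal places: P(Elevator stuck between floors) ≈ 0.0051.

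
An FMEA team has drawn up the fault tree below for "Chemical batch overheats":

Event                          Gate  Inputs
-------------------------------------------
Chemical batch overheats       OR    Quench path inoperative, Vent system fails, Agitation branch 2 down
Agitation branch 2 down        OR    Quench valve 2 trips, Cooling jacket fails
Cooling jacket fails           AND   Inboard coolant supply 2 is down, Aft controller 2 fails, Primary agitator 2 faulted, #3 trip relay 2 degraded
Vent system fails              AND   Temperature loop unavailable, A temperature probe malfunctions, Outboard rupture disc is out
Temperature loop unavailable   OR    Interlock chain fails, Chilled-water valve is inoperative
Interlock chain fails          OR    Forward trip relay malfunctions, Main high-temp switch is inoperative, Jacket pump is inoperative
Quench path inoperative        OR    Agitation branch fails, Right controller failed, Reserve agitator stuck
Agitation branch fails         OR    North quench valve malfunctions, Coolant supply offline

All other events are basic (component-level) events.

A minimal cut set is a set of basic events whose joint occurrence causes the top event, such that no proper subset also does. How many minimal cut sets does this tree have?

10

Agitation branch fails [OR]: union of children's cut sets → 2 cut set(s).
Quench path inoperative [OR]: union of children's cut sets → 4 cut set(s).
Interlock chain fails [OR]: union of children's cut sets → 3 cut set(s).
Temperature loop unavailable [OR]: union of children's cut sets → 4 cut set(s).
Vent system fails [AND]: one cut set from each child combined → 4 × 1 × 1 = 4 cut set(s).
Cooling jacket fails [AND]: one cut set from each child combined → 1 × 1 × 1 × 1 = 1 cut set(s).
Agitation branch 2 down [OR]: union of children's cut sets → 2 cut set(s).
Chemical batch overheats [OR]: union of children's cut sets → 10 cut set(s).
Minimal cut sets: {North quench valve malfunctions}; {Coolant supply offline}; {Right controller failed}; {Reserve agitator stuck}; {A temperature probe malfunctions, Forward trip relay malfunctions, Outboard rupture disc is out}; {A temperature probe malfunctions, Main high-temp switch is inoperative, Outboard rupture disc is out}; {A temperature probe malfunctions, Jacket pump is inoperative, Outboard rupture disc is out}; {A temperature probe malfunctions, Chilled-water valve is inoperative, Outboard rupture disc is out}; {Quench valve 2 trips}; {#3 trip relay 2 degraded, Aft controller 2 fails, Inboard coolant supply 2 is down, Primary agitator 2 faulted}.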